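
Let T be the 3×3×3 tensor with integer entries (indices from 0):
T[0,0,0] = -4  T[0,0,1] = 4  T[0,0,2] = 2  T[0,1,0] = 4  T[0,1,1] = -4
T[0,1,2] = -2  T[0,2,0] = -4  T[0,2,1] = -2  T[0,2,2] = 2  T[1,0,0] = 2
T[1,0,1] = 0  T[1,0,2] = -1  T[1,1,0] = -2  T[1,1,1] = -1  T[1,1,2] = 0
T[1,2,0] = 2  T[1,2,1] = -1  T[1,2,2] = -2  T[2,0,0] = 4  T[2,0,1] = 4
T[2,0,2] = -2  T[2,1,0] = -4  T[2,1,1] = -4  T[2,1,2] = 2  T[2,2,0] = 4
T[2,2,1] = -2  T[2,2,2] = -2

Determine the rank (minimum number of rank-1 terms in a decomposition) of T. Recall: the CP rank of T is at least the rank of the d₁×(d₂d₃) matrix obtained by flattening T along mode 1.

Lower bound: the mode-2 unfolding of T (rows indexed by j, columns by (i,k) = (0,0), (0,1), (0,2), (1,0), (1,1), (1,2), (2,0), (2,1), (2,2)) is [[-4, 4, 2, 2, 0, -1, 4, 4, -2], [4, -4, -2, -2, -1, 0, -4, -4, 2], [-4, -2, 2, 2, -1, -2, 4, -2, -2]].
There the 3×3 minor on rows j ∈ {0, 1, 2}, columns (i,k) ∈ {(0,0), (0,1), (1,1)} is det [[-4, 4, 0], [4, -4, -1], [-4, -2, -1]] = 24 ≠ 0, so this unfolding has rank ≥ 3; CP rank is at least every unfolding rank, so rank(T) ≥ 3. (This is only a lower bound: in general the CP rank may exceed every unfolding rank, so we still need to exhibit 3 rank-1 terms summing to T.)
Upper bound: T is a sum of 3 rank-1 terms, T = [0, 1, 0] ⊗ [0, 1, 1] ⊗ [0, -1, -1] + [1, 0, 1] ⊗ [2, -2, -1] ⊗ [0, 2, 0] + [2, -1, -2] ⊗ [1, -1, 1] ⊗ [-2, 0, 1] (one valid choice — decompositions are not unique — normalised so each a, b is primitive with positive first nonzero entry; check it by expanding all entries), so rank(T) ≤ 3.
These bounds meet, so rank(T) = 3.

3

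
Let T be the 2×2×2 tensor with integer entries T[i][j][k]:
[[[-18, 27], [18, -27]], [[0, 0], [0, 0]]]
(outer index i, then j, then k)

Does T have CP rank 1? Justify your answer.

Yes

If T = a ⊗ b ⊗ c then every fibre of T is a multiple of the corresponding factor, so read the factors off the fibres through the nonzero entry T[0,0,0] = -18.
The mode-1 fibre T[:,0,0] = [-18, 0] gives a = [1, 0] (primitive direction); the mode-2 fibre T[0,:,0] = [-18, 18] gives b = [1, -1]; then c[k] = T[0,0,k] / (a[0]·b[0]) = [-18, 27] / 1 = [-18, 27].
Expanding [1, 0] ⊗ [1, -1] ⊗ [-18, 27] reproduces all 8 entries of T, so T = [1, 0] ⊗ [1, -1] ⊗ [-18, 27] and rank(T) ≤ 1.
Equivalently every frontal slice T[:,:,k] is c[k] times the rank-1 matrix [1, 0] ⊗ [1, -1]. So T has rank 1 (it is nonzero).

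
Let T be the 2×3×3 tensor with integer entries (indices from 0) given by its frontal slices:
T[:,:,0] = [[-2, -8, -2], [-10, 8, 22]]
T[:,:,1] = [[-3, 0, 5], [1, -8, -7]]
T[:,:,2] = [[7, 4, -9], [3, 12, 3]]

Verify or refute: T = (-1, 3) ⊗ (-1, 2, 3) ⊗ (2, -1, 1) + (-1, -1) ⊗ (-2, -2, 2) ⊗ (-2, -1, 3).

Yes

Reconstruct entrywise from the claimed factors. For example, T[0,0,2] = 7 and Σₗ aₗ[0]bₗ[0]cₗ[2] = (-1)·(-1)·(1) + (-1)·(-2)·(3) = 7; checking all 18 entries, every one matches. The claim holds.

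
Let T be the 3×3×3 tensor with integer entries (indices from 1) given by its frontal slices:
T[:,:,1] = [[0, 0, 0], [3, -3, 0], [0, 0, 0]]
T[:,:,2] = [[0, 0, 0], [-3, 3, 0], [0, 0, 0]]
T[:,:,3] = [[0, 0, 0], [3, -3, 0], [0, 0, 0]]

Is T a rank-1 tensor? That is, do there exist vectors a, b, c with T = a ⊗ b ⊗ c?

The mode-1 fibre T[:,1,1] = [0, 3, 0] gives a = [0, 1, 0] (primitive direction); the mode-2 fibre T[2,:,1] = [3, -3, 0] gives b = [1, -1, 0]; then c[k] = T[2,1,k] / (a[2]·b[1]) = [3, -3, 3] / 1 = [3, -3, 3].
Expanding [0, 1, 0] ⊗ [1, -1, 0] ⊗ [3, -3, 3] reproduces all 27 entries of T, so T = [0, 1, 0] ⊗ [1, -1, 0] ⊗ [3, -3, 3] and rank(T) ≤ 1.
Equivalently every frontal slice T[:,:,k] is c[k] times the rank-1 matrix [0, 1, 0] ⊗ [1, -1, 0]. So T has rank 1 (it is nonzero).

Yes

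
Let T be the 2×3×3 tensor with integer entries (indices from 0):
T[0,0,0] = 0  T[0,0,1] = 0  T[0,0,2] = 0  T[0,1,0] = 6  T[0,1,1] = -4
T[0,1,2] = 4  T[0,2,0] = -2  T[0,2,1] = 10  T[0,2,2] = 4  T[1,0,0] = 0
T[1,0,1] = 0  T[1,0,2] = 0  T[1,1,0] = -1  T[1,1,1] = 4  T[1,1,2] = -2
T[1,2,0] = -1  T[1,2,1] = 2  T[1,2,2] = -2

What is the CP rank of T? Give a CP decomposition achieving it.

Lower bound: the mode-3 unfolding of T (rows indexed by k, columns by (i,j) = (0,0), (0,1), (0,2), (1,0), (1,1), (1,2)) is [[0, 6, -2, 0, -1, -1], [0, -4, 10, 0, 4, 2], [0, 4, 4, 0, -2, -2]].
There the 3×3 minor on rows k ∈ {0, 1, 2}, columns (i,j) ∈ {(0,1), (0,2), (1,1)} is det [[6, -2, -1], [-4, 10, 4], [4, 4, -2]] = -176 ≠ 0, so this unfolding has rank ≥ 3; CP rank is at least every unfolding rank, so rank(T) ≥ 3. (Unfolding ranks only ever bound the CP rank from below — rank(T) can be strictly larger than all of them — so the matching upper bound has to come from an explicit 3-term decomposition.)
Upper bound: T is a sum of 3 rank-1 terms, T = [1, 0] ∘ [0, 1, -1] ∘ [4, -8, 0] + [1, 1] ∘ [0, 2, 1] ∘ [0, 2, 0] + [2, -1] ∘ [0, 1, 1] ∘ [1, 0, 2] (written with every a and b primitive with positive leading entry and the scale carried by c; CP decompositions are not unique, and this one is verified by expanding entrywise), so rank(T) ≤ 3.
These bounds meet, so rank(T) = 3.

rank(T) = 3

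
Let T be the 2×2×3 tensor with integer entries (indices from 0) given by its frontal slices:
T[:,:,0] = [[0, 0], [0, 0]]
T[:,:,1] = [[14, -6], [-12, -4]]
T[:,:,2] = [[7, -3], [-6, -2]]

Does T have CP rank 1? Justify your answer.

No

The mode-1 unfolding of T (rows indexed by i, columns by (j,k) = (0,0), (0,1), (0,2), (1,0), (1,1), (1,2)) is [[0, 14, 7, 0, -6, -3], [0, -12, -6, 0, -4, -2]].
There the 2×2 minor on rows i ∈ {0, 1}, columns (j,k) ∈ {(0,1), (1,1)} is det [[14, -6], [-12, -4]] = -128 ≠ 0, so this unfolding has rank ≥ 2; CP rank is at least every unfolding rank, so rank(T) ≥ 2.
In particular rank(T) ≥ 2 > 1, so T is not rank-1.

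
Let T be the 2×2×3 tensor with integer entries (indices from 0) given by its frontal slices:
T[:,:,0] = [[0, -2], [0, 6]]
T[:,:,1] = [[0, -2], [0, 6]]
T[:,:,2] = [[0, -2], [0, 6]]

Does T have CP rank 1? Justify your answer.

The mode-1 fibre T[:,1,0] = [-2, 6] gives a = (1, -3) (primitive direction); the mode-2 fibre T[0,:,0] = [0, -2] gives b = (0, 1); then c[k] = T[0,1,k] / (a[0]·b[1]) = [-2, -2, -2] / 1 = (-2, -2, -2).
Expanding (1, -3) (x) (0, 1) (x) (-2, -2, -2) reproduces all 12 entries of T, so T = (1, -3) (x) (0, 1) (x) (-2, -2, -2) and rank(T) ≤ 1.
Equivalently every frontal slice T[:,:,k] is c[k] times the rank-1 matrix (1, -3) (x) (0, 1). So T has rank 1 (it is nonzero).

Yes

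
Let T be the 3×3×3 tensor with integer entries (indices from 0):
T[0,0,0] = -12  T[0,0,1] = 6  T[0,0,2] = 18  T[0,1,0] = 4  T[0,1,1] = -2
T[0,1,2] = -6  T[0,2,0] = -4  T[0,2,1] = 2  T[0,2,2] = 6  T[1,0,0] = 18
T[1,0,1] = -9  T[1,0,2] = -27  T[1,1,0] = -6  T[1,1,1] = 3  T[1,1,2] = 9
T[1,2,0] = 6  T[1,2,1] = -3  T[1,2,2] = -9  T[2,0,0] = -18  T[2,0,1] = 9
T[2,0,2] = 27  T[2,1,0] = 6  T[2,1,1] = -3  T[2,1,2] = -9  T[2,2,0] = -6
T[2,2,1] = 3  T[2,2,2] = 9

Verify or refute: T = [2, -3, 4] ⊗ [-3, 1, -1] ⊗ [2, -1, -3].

No

Reconstruct entry (2,0,0) from the claimed factors: Σₗ aₗ[2]bₗ[0]cₗ[0] = (4)·(-3)·(2) = -24, but T[2,0,0] = -18. The claim is false.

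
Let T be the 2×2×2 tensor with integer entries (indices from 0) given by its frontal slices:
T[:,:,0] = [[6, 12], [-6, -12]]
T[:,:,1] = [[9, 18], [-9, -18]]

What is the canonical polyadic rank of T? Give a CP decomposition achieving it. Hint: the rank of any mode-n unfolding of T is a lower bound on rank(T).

rank(T) = 1

Lower bound: T ≠ 0 (e.g. T[0,0,0] = 6), so rank(T) ≥ 1.
Upper bound: if T = a (x) b (x) c then every fibre of T is a multiple of the corresponding factor, so read the factors off the fibres through the nonzero entry T[0,0,0] = 6.
The mode-1 fibre T[:,0,0] = [6, -6] gives a = [1, -1] (primitive direction); the mode-2 fibre T[0,:,0] = [6, 12] gives b = [1, 2]; then c[k] = T[0,0,k] / (a[0]·b[0]) = [6, 9] / 1 = [6, 9].
Expanding [1, -1] (x) [1, 2] (x) [6, 9] reproduces all 8 entries of T, so T = [1, -1] (x) [1, 2] (x) [6, 9] and rank(T) ≤ 1.
These bounds meet, so rank(T) = 1.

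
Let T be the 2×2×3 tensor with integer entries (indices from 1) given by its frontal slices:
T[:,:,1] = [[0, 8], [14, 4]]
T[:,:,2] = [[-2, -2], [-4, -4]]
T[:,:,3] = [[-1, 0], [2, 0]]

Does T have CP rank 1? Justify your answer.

The mode-3 unfolding of T (rows indexed by k, columns by (i,j) = (1,1), (1,2), (2,1), (2,2)) is [[0, 8, 14, 4], [-2, -2, -4, -4], [-1, 0, 2, 0]].
There the 3×3 minor on rows k ∈ {1, 2, 3}, columns (i,j) ∈ {(1,1), (1,2), (2,1)} is det [[0, 8, 14], [-2, -2, -4], [-1, 0, 2]] = 36 ≠ 0, so this unfolding has rank ≥ 3; CP rank is at least every unfolding rank, so rank(T) ≥ 3.
In particular rank(T) ≥ 3 > 1, so T is not rank-1.

No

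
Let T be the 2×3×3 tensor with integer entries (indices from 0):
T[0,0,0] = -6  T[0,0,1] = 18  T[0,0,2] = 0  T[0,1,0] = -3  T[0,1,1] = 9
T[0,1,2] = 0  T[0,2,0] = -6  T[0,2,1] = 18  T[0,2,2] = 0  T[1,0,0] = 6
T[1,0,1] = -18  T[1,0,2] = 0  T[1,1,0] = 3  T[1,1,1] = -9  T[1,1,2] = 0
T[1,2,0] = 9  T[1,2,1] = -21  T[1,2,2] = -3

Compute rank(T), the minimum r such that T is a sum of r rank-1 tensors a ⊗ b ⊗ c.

2

Lower bound: in the mode-1 unfolding of T (rows indexed by i, columns by (j,k)) the 2×2 minor on rows i ∈ {0, 1}, columns (j,k) ∈ {(0,0), (2,0)} is det [[-6, -6], [6, 9]] = -18 ≠ 0, so that unfolding has rank ≥ 2 and hence rank(T) ≥ 2 (CP rank is at least every unfolding rank, though it can be larger).
Upper bound: with S_k = T[:,:,k], the two rank-1 terms a₁b₁ᵀ, a₂b₂ᵀ are the rank-1 members of the pencil x·S₀ + y·S₁.
The 2×2 minor of x·S₀ + y·S₁ on rows {0,1}, columns {0,2} is −18·x² + 72·xy − 54·y² = (-18)·(x − 3·y)(x − y), vanishing at (x:y) = (3:1) and (1:1).
M₁ = 3·S₀ + S₁ = [[0, 0, 0], [0, 0, 6]] = 6·[0, 1][0, 0, 1]ᵀ and M₂ = S₀ + S₁ = [[12, 6, 12], [-12, -6, -12]] = 6·[1, -1][2, 1, 2]ᵀ, so take a₁ = [0, 1], b₁ = [0, 0, 1], a₂ = [1, -1], b₂ = [2, 1, 2].
Each slice is an integer combination of E₁ = a₁b₁ᵀ and E₂ = a₂b₂ᵀ: S₀ = 3·E₁ − 3·E₂, S₁ = −3·E₁ + 9·E₂, S₂ = −3·E₁; reading off coefficients, c₁ = [3, -3, -3] and c₂ = [-3, 9, 0].
Hence T = [0, 1] ⊗ [0, 0, 1] ⊗ [3, -3, -3] + [1, -1] ⊗ [2, 1, 2] ⊗ [-3, 9, 0], so rank(T) ≤ 2.
These bounds meet, so rank(T) = 2.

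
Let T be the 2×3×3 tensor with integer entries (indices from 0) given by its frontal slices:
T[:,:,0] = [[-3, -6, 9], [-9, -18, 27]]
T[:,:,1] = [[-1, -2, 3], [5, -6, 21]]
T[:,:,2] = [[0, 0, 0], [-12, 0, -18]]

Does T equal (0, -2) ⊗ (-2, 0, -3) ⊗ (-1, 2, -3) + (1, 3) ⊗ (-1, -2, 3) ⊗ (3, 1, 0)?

Reconstruct entry (1,0,0) from the claimed factors: Σₗ aₗ[1]bₗ[0]cₗ[0] = (-2)·(-2)·(-1) + (3)·(-1)·(3) = -13, but T[1,0,0] = -9. The claim is false.

No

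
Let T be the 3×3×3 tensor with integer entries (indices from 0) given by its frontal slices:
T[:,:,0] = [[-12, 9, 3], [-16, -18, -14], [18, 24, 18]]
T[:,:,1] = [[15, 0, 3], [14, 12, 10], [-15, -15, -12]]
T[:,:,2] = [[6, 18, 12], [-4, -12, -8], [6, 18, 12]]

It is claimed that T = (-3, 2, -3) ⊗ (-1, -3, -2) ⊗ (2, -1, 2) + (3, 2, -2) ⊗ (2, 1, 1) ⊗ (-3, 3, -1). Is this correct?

No

Reconstruct entry (0,0,2) from the claimed factors: Σₗ aₗ[0]bₗ[0]cₗ[2] = (-3)·(-1)·(2) + (3)·(2)·(-1) = 0, but T[0,0,2] = 6. The claim is false.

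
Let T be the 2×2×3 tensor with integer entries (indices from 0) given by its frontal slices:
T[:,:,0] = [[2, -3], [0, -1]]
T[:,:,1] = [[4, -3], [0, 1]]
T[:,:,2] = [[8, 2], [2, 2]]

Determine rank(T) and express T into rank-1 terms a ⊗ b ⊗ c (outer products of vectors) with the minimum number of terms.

rank(T) = 3

Lower bound: the mode-3 unfolding of T (rows indexed by k, columns by (i,j) = (0,0), (0,1), (1,0), (1,1)) is [[2, -3, 0, -1], [4, -3, 0, 1], [8, 2, 2, 2]].
There the 3×3 minor on rows k ∈ {0, 1, 2}, columns (i,j) ∈ {(0,0), (0,1), (1,0)} is det [[2, -3, 0], [4, -3, 0], [8, 2, 2]] = 12 ≠ 0, so this unfolding has rank ≥ 3; CP rank is at least every unfolding rank, so rank(T) ≥ 3. (Unfolding ranks only ever bound the CP rank from below — rank(T) can be strictly larger than all of them — so the matching upper bound has to come from an explicit 3-term decomposition.)
Upper bound: T is a sum of 3 rank-1 terms, T = [1, 0] ⊗ [1, -1] ⊗ [2, 4, 4] + [1, 1] ⊗ [0, 1] ⊗ [-1, 1, -2] + [2, 1] ⊗ [1, 2] ⊗ [0, 0, 2] (one valid choice — decompositions are not unique — normalised so each a, b is primitive with positive first nonzero entry; check it by expanding all entries), so rank(T) ≤ 3.
These bounds meet, so rank(T) = 3.
Check entry T[1,1,0] = -1: (0)·(-1)·(2) + (1)·(1)·(-1) + (1)·(2)·(0) = -1.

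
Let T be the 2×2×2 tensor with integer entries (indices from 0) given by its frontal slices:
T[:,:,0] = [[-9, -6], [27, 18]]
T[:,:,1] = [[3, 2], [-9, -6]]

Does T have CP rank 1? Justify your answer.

Yes

If T = a ⊗ b ⊗ c then every fibre of T is a multiple of the corresponding factor, so read the factors off the fibres through the nonzero entry T[0,0,0] = -9.
The mode-1 fibre T[:,0,0] = [-9, 27] gives a = (1, -3) (primitive direction); the mode-2 fibre T[0,:,0] = [-9, -6] gives b = (3, 2); then c[k] = T[0,0,k] / (a[0]·b[0]) = [-9, 3] / 3 = (-3, 1).
Expanding (1, -3) ⊗ (3, 2) ⊗ (-3, 1) reproduces all 8 entries of T, so T = (1, -3) ⊗ (3, 2) ⊗ (-3, 1) and rank(T) ≤ 1.
Equivalently every frontal slice T[:,:,k] is c[k] times the rank-1 matrix (1, -3) ⊗ (3, 2). So T has rank 1 (it is nonzero).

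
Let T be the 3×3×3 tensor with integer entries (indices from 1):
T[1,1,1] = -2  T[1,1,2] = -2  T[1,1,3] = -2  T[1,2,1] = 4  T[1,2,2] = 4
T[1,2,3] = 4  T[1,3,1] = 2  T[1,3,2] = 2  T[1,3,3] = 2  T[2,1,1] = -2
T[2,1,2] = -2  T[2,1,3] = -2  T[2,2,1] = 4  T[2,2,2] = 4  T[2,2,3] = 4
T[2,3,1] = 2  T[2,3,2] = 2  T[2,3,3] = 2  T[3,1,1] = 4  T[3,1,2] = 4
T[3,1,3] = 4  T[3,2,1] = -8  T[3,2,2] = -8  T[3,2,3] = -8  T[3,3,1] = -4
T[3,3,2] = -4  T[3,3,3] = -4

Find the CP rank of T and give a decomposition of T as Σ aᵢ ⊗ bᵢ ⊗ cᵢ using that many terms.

Lower bound: T ≠ 0 (e.g. T[1,1,1] = -2), so rank(T) ≥ 1.
Upper bound: if T = a ⊗ b ⊗ c then every fibre of T is a multiple of the corresponding factor, so read the factors off the fibres through the nonzero entry T[1,1,1] = -2.
The mode-1 fibre T[:,1,1] = [-2, -2, 4] gives a = [1, 1, -2] (primitive direction); the mode-2 fibre T[1,:,1] = [-2, 4, 2] gives b = [1, -2, -1]; then c[k] = T[1,1,k] / (a[1]·b[1]) = [-2, -2, -2] / 1 = [-2, -2, -2].
Expanding [1, 1, -2] ⊗ [1, -2, -1] ⊗ [-2, -2, -2] reproduces all 27 entries of T, so T = [1, 1, -2] ⊗ [1, -2, -1] ⊗ [-2, -2, -2] and rank(T) ≤ 1.
These bounds meet, so rank(T) = 1.

rank(T) = 1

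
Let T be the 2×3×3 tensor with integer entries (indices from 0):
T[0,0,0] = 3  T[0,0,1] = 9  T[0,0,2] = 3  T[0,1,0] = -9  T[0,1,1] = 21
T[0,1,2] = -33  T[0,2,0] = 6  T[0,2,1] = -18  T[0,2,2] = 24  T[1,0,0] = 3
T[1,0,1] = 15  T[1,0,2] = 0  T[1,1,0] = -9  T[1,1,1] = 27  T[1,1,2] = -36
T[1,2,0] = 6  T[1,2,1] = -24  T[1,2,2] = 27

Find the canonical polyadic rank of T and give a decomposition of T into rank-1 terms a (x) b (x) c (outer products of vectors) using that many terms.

Lower bound: the mode-3 unfolding of T (rows indexed by k, columns by (i,j) = (0,0), (0,1), (0,2), (1,0), (1,1), (1,2)) is [[3, -9, 6, 3, -9, 6], [9, 21, -18, 15, 27, -24], [3, -33, 24, 0, -36, 27]].
There the 2×2 minor on rows k ∈ {0, 1}, columns (i,j) ∈ {(0,0), (0,1)} is det [[3, -9], [9, 21]] = 144 ≠ 0, so this unfolding has rank ≥ 2; CP rank is at least every unfolding rank, so rank(T) ≥ 2. (Flattening ranks never certify an upper bound on CP rank; for that we must actually write T with 2 rank-1 terms.)
Upper bound — finding two terms. Write S_k = T[:,:,k] for the frontal slices: S₀ = [[3, -9, 6], [3, -9, 6]], S₁ = [[9, 21, -18], [15, 27, -24]], S₂ = [[3, -33, 24], [0, -36, 27]].
If T = a₁ (x) b₁ (x) c₁ + a₂ (x) b₂ (x) c₂ then each S_k = c₁[k]·a₁b₁ᵀ + c₂[k]·a₂b₂ᵀ. S₀ and S₁ are linearly independent, so a₁b₁ᵀ and a₂b₂ᵀ must span the same plane of matrices: they are the rank-1 matrices of the form x·S₀ + y·S₁.
The 2×2 minor of x·S₀ + y·S₁ on rows {0,1}, columns {0,1} is 72·xy − 72·y² = 72·(x − y)(y), vanishing at (x:y) = (1:1) and (1:0).
M₁ = S₀ + S₁ = [[12, 12, -12], [18, 18, -18]] = 6·[2, 3][1, 1, -1]ᵀ and M₂ = S₀ = [[3, -9, 6], [3, -9, 6]] = 3·[1, 1][1, -3, 2]ᵀ, so take a₁ = [2, 3], b₁ = [1, 1, -1], a₂ = [1, 1], b₂ = [1, -3, 2].
Each slice is an integer combination of E₁ = a₁b₁ᵀ and E₂ = a₂b₂ᵀ: S₀ = 3·E₂, S₁ = 6·E₁ − 3·E₂, S₂ = −3·E₁ + 9·E₂; reading off coefficients, c₁ = [0, 6, -3] and c₂ = [3, -3, 9].
Hence T = [2, 3] (x) [1, 1, -1] (x) [0, 6, -3] + [1, 1] (x) [1, -3, 2] (x) [3, -3, 9], so rank(T) ≤ 2.
These bounds meet, so rank(T) = 2.

rank(T) = 2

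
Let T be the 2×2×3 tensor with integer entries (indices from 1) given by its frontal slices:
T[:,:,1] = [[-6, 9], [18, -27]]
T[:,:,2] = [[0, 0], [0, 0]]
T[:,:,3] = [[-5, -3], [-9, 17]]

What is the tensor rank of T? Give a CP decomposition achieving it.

rank(T) = 2

Lower bound: the mode-1 unfolding of T (rows indexed by i, columns by (j,k) = (1,1), (1,2), (1,3), (2,1), (2,2), (2,3)) is [[-6, 0, -5, 9, 0, -3], [18, 0, -9, -27, 0, 17]].
There the 2×2 minor on rows i ∈ {1, 2}, columns (j,k) ∈ {(1,1), (1,3)} is det [[-6, -5], [18, -9]] = 144 ≠ 0, so this unfolding has rank ≥ 2; CP rank is at least every unfolding rank, so rank(T) ≥ 2. (Unfolding ranks only ever bound the CP rank from below — rank(T) can be strictly larger than all of them — so the matching upper bound has to come from an explicit 2-term decomposition.)
Upper bound — finding two terms. Write S_k = T[:,:,k] for the frontal slices: S₁ = [[-6, 9], [18, -27]], S₂ = [[0, 0], [0, 0]], S₃ = [[-5, -3], [-9, 17]].
If T = a₁ ∘ b₁ ∘ c₁ + a₂ ∘ b₂ ∘ c₂ then each S_k = c₁[k]·a₁b₁ᵀ + c₂[k]·a₂b₂ᵀ. S₁ and S₃ are linearly independent, so a₁b₁ᵀ and a₂b₂ᵀ must span the same plane of matrices: they are the rank-1 matrices of the form x·S₁ + y·S₃.
det(x·S₁ + y·S₃) is 168·xy − 112·y² = 56·(3·x − 2·y)(y), vanishing at (x:y) = (2:3) and (1:0).
M₁ = 2·S₁ + 3·S₃ = [[-27, 9], [9, -3]] = (-3)·[3, -1][3, -1]ᵀ and M₂ = S₁ = [[-6, 9], [18, -27]] = (-3)·[1, -3][2, -3]ᵀ, so take a₁ = [3, -1], b₁ = [3, -1], a₂ = [1, -3], b₂ = [2, -3].
Each slice is an integer combination of E₁ = a₁b₁ᵀ and E₂ = a₂b₂ᵀ: S₁ = −3·E₂, S₂ = 0, S₃ = −E₁ + 2·E₂; reading off coefficients, c₁ = [0, 0, -1] and c₂ = [-3, 0, 2].
Hence T = [3, -1] ∘ [3, -1] ∘ [0, 0, -1] + [1, -3] ∘ [2, -3] ∘ [-3, 0, 2], so rank(T) ≤ 2.
These bounds meet, so rank(T) = 2.
Check entry T[1,1,1] = -6: (3)·(3)·(0) + (1)·(2)·(-3) = -6.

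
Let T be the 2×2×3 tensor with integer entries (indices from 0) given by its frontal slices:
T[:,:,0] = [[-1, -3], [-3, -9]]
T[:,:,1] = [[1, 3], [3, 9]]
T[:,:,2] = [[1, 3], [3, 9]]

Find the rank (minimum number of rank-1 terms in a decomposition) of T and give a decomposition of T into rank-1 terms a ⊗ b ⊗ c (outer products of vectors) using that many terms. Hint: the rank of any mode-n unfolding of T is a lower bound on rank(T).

rank(T) = 1

Lower bound: T ≠ 0 (e.g. T[0,0,0] = -1), so rank(T) ≥ 1.
Upper bound: if T = a ⊗ b ⊗ c then every fibre of T is a multiple of the corresponding factor, so read the factors off the fibres through the nonzero entry T[0,0,0] = -1.
The mode-1 fibre T[:,0,0] = [-1, -3] gives a = [1, 3] (primitive direction); the mode-2 fibre T[0,:,0] = [-1, -3] gives b = [1, 3]; then c[k] = T[0,0,k] / (a[0]·b[0]) = [-1, 1, 1] / 1 = [-1, 1, 1].
Expanding [1, 3] ⊗ [1, 3] ⊗ [-1, 1, 1] reproduces all 12 entries of T, so T = [1, 3] ⊗ [1, 3] ⊗ [-1, 1, 1] and rank(T) ≤ 1.
These bounds meet, so rank(T) = 1.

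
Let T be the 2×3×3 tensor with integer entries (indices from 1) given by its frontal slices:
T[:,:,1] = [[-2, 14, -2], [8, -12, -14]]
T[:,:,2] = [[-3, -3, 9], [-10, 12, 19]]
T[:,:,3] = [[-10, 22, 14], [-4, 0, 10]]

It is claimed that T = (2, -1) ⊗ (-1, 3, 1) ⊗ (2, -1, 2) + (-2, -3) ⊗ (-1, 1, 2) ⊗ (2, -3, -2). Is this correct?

Reconstruct entry (1,1,1) from the claimed factors: Σₗ aₗ[1]bₗ[1]cₗ[1] = (2)·(-1)·(2) + (-2)·(-1)·(2) = 0, but T[1,1,1] = -2. The claim is false.

No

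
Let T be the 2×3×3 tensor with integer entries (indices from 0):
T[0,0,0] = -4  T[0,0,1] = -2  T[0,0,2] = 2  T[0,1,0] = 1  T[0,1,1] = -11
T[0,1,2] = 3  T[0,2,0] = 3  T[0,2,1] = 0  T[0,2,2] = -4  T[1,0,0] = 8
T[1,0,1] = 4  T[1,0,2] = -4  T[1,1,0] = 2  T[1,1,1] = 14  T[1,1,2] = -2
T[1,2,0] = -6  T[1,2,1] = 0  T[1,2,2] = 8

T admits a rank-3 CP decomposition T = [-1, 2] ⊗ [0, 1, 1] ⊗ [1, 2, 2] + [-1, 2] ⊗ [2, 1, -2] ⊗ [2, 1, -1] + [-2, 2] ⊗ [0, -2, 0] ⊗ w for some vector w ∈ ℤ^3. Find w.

w = [1, -2, 1]

Subtract the known terms from T to get the rank-1 residual R = [-2, 2] ⊗ [0, -2, 0] ⊗ w, so R[i,j,k] = a[i]·b[j]·w[k]. Pick indices with nonzero a[0]·b[1] = (-2)·(-2) = 4. Only the fibre through (0,1,·) is needed: R[0,1,:] = T[0,1,:] − Σₗ aₗ[0]bₗ[1]cₗ = [1, -11, 3] − (-1)·(1)·[1, 2, 2] − (-1)·(1)·[2, 1, -1] = [4, -8, 4]. Then w[k] = R[0,1,k] / 4 for each k, giving w = [4, -8, 4] / 4 = [1, -2, 1].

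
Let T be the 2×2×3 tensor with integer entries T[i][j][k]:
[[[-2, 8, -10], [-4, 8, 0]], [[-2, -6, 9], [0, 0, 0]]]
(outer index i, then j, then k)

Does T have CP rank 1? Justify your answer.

No

The mode-3 unfolding of T (rows indexed by k, columns by (i,j) = (0,0), (0,1), (1,0), (1,1)) is [[-2, -4, -2, 0], [8, 8, -6, 0], [-10, 0, 9, 0]].
There the 3×3 minor on rows k ∈ {0, 1, 2}, columns (i,j) ∈ {(0,0), (0,1), (1,0)} is det [[-2, -4, -2], [8, 8, -6], [-10, 0, 9]] = -256 ≠ 0, so this unfolding has rank ≥ 3; CP rank is at least every unfolding rank, so rank(T) ≥ 3.
In particular rank(T) ≥ 3 > 1, so T is not rank-1.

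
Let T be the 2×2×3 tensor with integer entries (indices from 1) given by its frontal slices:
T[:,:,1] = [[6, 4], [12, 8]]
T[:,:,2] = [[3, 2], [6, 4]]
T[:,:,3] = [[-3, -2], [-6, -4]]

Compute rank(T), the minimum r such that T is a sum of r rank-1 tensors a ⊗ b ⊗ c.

Lower bound: T ≠ 0 (e.g. T[1,1,1] = 6), so rank(T) ≥ 1.
Upper bound: if T = a ⊗ b ⊗ c then every fibre of T is a multiple of the corresponding factor, so read the factors off the fibres through the nonzero entry T[1,1,1] = 6.
The mode-1 fibre T[:,1,1] = [6, 12] gives a = (1, 2) (primitive direction); the mode-2 fibre T[1,:,1] = [6, 4] gives b = (3, 2); then c[k] = T[1,1,k] / (a[1]·b[1]) = [6, 3, -3] / 3 = (2, 1, -1).
Expanding (1, 2) ⊗ (3, 2) ⊗ (2, 1, -1) reproduces all 12 entries of T, so T = (1, 2) ⊗ (3, 2) ⊗ (2, 1, -1) and rank(T) ≤ 1.
These bounds meet, so rank(T) = 1.
Check entry T[1,1,1] = 6: (1)·(3)·(2) = 6.

1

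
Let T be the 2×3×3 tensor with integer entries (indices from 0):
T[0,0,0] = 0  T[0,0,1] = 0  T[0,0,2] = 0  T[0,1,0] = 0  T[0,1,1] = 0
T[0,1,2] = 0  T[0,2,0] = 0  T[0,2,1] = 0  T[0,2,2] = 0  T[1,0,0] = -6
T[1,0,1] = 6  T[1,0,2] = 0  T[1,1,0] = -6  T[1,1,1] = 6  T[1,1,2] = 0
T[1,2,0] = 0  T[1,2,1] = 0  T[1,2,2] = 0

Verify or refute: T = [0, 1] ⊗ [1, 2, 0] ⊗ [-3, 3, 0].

No

Reconstruct entry (1,0,0) from the claimed factors: Σₗ aₗ[1]bₗ[0]cₗ[0] = (1)·(1)·(-3) = -3, but T[1,0,0] = -6. The claim is false.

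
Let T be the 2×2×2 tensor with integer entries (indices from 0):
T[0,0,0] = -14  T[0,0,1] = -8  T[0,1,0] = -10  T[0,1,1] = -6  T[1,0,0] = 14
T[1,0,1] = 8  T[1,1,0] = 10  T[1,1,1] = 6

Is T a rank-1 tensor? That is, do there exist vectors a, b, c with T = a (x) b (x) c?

The mode-2 unfolding of T (rows indexed by j, columns by (i,k) = (0,0), (0,1), (1,0), (1,1)) is [[-14, -8, 14, 8], [-10, -6, 10, 6]].
There the 2×2 minor on rows j ∈ {0, 1}, columns (i,k) ∈ {(0,0), (0,1)} is det [[-14, -8], [-10, -6]] = 4 ≠ 0, so this unfolding has rank ≥ 2; CP rank is at least every unfolding rank, so rank(T) ≥ 2.
In particular rank(T) ≥ 2 > 1, so T is not rank-1.

No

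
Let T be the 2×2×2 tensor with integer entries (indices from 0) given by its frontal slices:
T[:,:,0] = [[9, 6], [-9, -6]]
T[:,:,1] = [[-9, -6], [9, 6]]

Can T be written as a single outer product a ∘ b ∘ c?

Yes

If T = a ∘ b ∘ c then every fibre of T is a multiple of the corresponding factor, so read the factors off the fibres through the nonzero entry T[0,0,0] = 9.
The mode-1 fibre T[:,0,0] = [9, -9] gives a = [1, -1] (primitive direction); the mode-2 fibre T[0,:,0] = [9, 6] gives b = [3, 2]; then c[k] = T[0,0,k] / (a[0]·b[0]) = [9, -9] / 3 = [3, -3].
Expanding [1, -1] ∘ [3, 2] ∘ [3, -3] reproduces all 8 entries of T, so T = [1, -1] ∘ [3, 2] ∘ [3, -3] and rank(T) ≤ 1.
Equivalently every frontal slice T[:,:,k] is c[k] times the rank-1 matrix [1, -1] ∘ [3, 2]. So T has rank 1 (it is nonzero).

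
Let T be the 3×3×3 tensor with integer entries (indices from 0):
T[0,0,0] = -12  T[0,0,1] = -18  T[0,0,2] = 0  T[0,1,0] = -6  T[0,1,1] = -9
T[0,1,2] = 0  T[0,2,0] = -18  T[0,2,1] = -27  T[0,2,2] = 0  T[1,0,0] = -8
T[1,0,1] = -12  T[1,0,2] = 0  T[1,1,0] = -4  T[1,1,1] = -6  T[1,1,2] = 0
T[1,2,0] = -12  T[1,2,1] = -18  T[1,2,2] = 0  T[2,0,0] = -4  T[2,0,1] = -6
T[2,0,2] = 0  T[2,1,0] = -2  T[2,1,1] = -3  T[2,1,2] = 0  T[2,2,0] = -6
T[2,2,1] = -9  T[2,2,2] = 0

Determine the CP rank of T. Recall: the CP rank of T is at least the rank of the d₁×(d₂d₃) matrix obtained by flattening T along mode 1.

Lower bound: T ≠ 0 (e.g. T[0,0,0] = -12), so rank(T) ≥ 1.
Upper bound: if T = a (x) b (x) c then every fibre of T is a multiple of the corresponding factor, so read the factors off the fibres through the nonzero entry T[0,0,0] = -12.
The mode-1 fibre T[:,0,0] = [-12, -8, -4] gives a = [3, 2, 1] (primitive direction); the mode-2 fibre T[0,:,0] = [-12, -6, -18] gives b = [2, 1, 3]; then c[k] = T[0,0,k] / (a[0]·b[0]) = [-12, -18, 0] / 6 = [-2, -3, 0].
Expanding [3, 2, 1] (x) [2, 1, 3] (x) [-2, -3, 0] reproduces all 27 entries of T, so T = [3, 2, 1] (x) [2, 1, 3] (x) [-2, -3, 0] and rank(T) ≤ 1.
These bounds meet, so rank(T) = 1.

1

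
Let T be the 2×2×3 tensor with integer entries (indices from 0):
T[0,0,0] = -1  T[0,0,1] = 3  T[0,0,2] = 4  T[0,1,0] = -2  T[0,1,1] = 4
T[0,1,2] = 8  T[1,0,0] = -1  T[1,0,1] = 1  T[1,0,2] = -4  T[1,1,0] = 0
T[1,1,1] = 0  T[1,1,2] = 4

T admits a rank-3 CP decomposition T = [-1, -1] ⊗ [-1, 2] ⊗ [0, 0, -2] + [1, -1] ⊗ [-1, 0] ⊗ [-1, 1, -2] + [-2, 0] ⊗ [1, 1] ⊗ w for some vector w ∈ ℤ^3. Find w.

Subtract the known terms from T to get the rank-1 residual R = [-2, 0] ⊗ [1, 1] ⊗ w, so R[i,j,k] = a[i]·b[j]·w[k]. Pick indices with nonzero a[0]·b[0] = (-2)·(1) = -2. Only the fibre through (0,0,·) is needed: R[0,0,:] = T[0,0,:] − Σₗ aₗ[0]bₗ[0]cₗ = [-1, 3, 4] − (-1)·(-1)·[0, 0, -2] − (1)·(-1)·[-1, 1, -2] = [-2, 4, 4]. Then w[k] = R[0,0,k] / -2 for each k, giving w = [-2, 4, 4] / -2 = [1, -2, -2].

w = [1, -2, -2]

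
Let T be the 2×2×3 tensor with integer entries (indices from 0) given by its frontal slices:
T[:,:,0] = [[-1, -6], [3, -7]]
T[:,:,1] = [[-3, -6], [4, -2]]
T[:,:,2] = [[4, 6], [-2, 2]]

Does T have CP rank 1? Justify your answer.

No

The mode-3 unfolding of T (rows indexed by k, columns by (i,j) = (0,0), (0,1), (1,0), (1,1)) is [[-1, -6, 3, -7], [-3, -6, 4, -2], [4, 6, -2, 2]].
There the 3×3 minor on rows k ∈ {0, 1, 2}, columns (i,j) ∈ {(0,0), (0,1), (1,0)} is det [[-1, -6, 3], [-3, -6, 4], [4, 6, -2]] = -30 ≠ 0, so this unfolding has rank ≥ 3; CP rank is at least every unfolding rank, so rank(T) ≥ 3.
In particular rank(T) ≥ 3 > 1, so T is not rank-1.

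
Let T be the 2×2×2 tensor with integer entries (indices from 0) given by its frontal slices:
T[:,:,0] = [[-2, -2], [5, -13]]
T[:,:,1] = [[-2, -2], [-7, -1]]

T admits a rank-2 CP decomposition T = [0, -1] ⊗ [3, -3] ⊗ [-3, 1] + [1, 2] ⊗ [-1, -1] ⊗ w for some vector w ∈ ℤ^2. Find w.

w = [2, 2]

Subtract the known terms from T to get the rank-1 residual R = [1, 2] ⊗ [-1, -1] ⊗ w, so R[i,j,k] = a[i]·b[j]·w[k]. Pick indices with nonzero a[0]·b[0] = (1)·(-1) = -1. Only the fibre through (0,0,·) is needed: R[0,0,:] = T[0,0,:] − Σₗ aₗ[0]bₗ[0]cₗ = [-2, -2] − (0)·(3)·[-3, 1] = [-2, -2]. Then w[k] = R[0,0,k] / -1 for each k, giving w = [-2, -2] / -1 = [2, 2].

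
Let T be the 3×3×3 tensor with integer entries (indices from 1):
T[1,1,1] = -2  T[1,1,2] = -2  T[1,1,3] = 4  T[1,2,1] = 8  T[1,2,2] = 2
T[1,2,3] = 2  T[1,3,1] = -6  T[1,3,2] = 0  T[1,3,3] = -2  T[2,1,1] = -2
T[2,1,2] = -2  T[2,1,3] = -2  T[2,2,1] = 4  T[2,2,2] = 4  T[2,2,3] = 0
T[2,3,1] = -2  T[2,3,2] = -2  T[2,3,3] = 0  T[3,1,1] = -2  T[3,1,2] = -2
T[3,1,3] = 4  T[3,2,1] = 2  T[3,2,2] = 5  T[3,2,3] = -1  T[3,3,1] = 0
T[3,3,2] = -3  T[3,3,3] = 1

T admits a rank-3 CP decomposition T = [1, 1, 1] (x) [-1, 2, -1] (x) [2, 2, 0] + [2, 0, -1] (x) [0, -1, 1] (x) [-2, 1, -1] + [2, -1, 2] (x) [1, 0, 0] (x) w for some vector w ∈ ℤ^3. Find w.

w = [0, 0, 2]

Subtract the known terms from T to get the rank-1 residual R = [2, -1, 2] (x) [1, 0, 0] (x) w, so R[i,j,k] = a[i]·b[j]·w[k]. Pick indices with nonzero a[1]·b[1] = (2)·(1) = 2. Only the fibre through (1,1,·) is needed: R[1,1,:] = T[1,1,:] − Σₗ aₗ[1]bₗ[1]cₗ = [-2, -2, 4] − (1)·(-1)·[2, 2, 0] − (2)·(0)·[-2, 1, -1] = [0, 0, 4]. Then w[k] = R[1,1,k] / 2 for each k, giving w = [0, 0, 4] / 2 = [0, 0, 2].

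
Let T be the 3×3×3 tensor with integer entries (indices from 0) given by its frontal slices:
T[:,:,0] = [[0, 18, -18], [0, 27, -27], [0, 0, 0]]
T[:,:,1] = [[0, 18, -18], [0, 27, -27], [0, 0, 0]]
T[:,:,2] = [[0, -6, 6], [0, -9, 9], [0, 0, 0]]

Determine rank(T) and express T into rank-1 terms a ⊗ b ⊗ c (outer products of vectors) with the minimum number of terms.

Lower bound: T ≠ 0 (e.g. T[0,1,0] = 18), so rank(T) ≥ 1.
Upper bound: if T = a ⊗ b ⊗ c then every fibre of T is a multiple of the corresponding factor, so read the factors off the fibres through the nonzero entry T[0,1,0] = 18.
The mode-1 fibre T[:,1,0] = [18, 27, 0] gives a = [2, 3, 0] (primitive direction); the mode-2 fibre T[0,:,0] = [0, 18, -18] gives b = [0, 1, -1]; then c[k] = T[0,1,k] / (a[0]·b[1]) = [18, 18, -6] / 2 = [9, 9, -3].
Expanding [2, 3, 0] ⊗ [0, 1, -1] ⊗ [9, 9, -3] reproduces all 27 entries of T, so T = [2, 3, 0] ⊗ [0, 1, -1] ⊗ [9, 9, -3] and rank(T) ≤ 1.
These bounds meet, so rank(T) = 1.

rank(T) = 1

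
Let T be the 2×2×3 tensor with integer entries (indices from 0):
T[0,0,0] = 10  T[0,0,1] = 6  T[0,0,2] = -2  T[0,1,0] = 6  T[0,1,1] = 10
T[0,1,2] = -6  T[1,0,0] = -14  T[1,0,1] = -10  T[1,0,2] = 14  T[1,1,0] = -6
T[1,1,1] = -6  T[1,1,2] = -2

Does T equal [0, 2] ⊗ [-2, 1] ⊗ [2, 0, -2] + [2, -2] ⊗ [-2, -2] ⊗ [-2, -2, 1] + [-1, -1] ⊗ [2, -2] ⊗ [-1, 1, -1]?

Yes

Reconstruct entrywise from the claimed factors. For example, T[1,0,2] = 14 and Σₗ aₗ[1]bₗ[0]cₗ[2] = (2)·(-2)·(-2) + (-2)·(-2)·(1) + (-1)·(2)·(-1) = 14; checking all 12 entries, every one matches. The claim holds.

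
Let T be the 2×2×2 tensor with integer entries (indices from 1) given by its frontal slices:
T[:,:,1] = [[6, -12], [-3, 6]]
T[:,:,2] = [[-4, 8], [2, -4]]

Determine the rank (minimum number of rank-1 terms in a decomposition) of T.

1

Lower bound: T ≠ 0 (e.g. T[1,1,1] = 6), so rank(T) ≥ 1.
Upper bound: if T = a ⊗ b ⊗ c then every fibre of T is a multiple of the corresponding factor, so read the factors off the fibres through the nonzero entry T[1,1,1] = 6.
The mode-1 fibre T[:,1,1] = [6, -3] gives a = (2, -1) (primitive direction); the mode-2 fibre T[1,:,1] = [6, -12] gives b = (1, -2); then c[k] = T[1,1,k] / (a[1]·b[1]) = [6, -4] / 2 = (3, -2).
Expanding (2, -1) ⊗ (1, -2) ⊗ (3, -2) reproduces all 8 entries of T, so T = (2, -1) ⊗ (1, -2) ⊗ (3, -2) and rank(T) ≤ 1.
These bounds meet, so rank(T) = 1.
Check entry T[1,2,1] = -12: (2)·(-2)·(3) = -12.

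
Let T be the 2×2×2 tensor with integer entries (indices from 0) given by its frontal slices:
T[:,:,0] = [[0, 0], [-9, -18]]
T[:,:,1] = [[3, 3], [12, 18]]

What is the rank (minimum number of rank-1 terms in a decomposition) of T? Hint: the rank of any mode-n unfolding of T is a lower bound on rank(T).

Lower bound: the mode-1 unfolding of T (rows indexed by i, columns by (j,k) = (0,0), (0,1), (1,0), (1,1)) is [[0, 3, 0, 3], [-9, 12, -18, 18]].
There the 2×2 minor on rows i ∈ {0, 1}, columns (j,k) ∈ {(0,0), (0,1)} is det [[0, 3], [-9, 12]] = 27 ≠ 0, so this unfolding has rank ≥ 2; CP rank is at least every unfolding rank, so rank(T) ≥ 2. (Flattening ranks never certify an upper bound on CP rank; for that we must actually write T with 2 rank-1 terms.)
Upper bound — finding two terms. Write S_k = T[:,:,k] for the frontal slices: S₀ = [[0, 0], [-9, -18]], S₁ = [[3, 3], [12, 18]].
If T = a₁ ⊗ b₁ ⊗ c₁ + a₂ ⊗ b₂ ⊗ c₂ then each S_k = c₁[k]·a₁b₁ᵀ + c₂[k]·a₂b₂ᵀ. S₀ and S₁ are linearly independent, so a₁b₁ᵀ and a₂b₂ᵀ must span the same plane of matrices: they are the rank-1 matrices of the form x·S₀ + y·S₁.
det(x·S₀ + y·S₁) is −27·xy + 18·y² = (-9)·(3·x − 2·y)(y), vanishing at (x:y) = (2:3) and (1:0).
M₁ = 2·S₀ + 3·S₁ = [[9, 9], [18, 18]] = 9·(1, 2)(1, 1)ᵀ and M₂ = S₀ = [[0, 0], [-9, -18]] = (-9)·(0, 1)(1, 2)ᵀ, so take a₁ = (1, 2), b₁ = (1, 1), a₂ = (0, 1), b₂ = (1, 2).
Each slice is an integer combination of E₁ = a₁b₁ᵀ and E₂ = a₂b₂ᵀ: S₀ = −9·E₂, S₁ = 3·E₁ + 6·E₂; reading off coefficients, c₁ = (0, 3) and c₂ = (-9, 6).
Hence T = (1, 2) ⊗ (1, 1) ⊗ (0, 3) + (0, 1) ⊗ (1, 2) ⊗ (-9, 6), so rank(T) ≤ 2.
These bounds meet, so rank(T) = 2.

2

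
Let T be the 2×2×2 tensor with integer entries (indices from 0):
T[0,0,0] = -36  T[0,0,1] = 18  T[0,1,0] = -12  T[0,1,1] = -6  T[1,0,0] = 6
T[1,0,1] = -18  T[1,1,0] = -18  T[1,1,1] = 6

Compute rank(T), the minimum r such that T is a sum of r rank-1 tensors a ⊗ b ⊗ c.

2

Lower bound: the mode-2 unfolding of T (rows indexed by j, columns by (i,k) = (0,0), (0,1), (1,0), (1,1)) is [[-36, 18, 6, -18], [-12, -6, -18, 6]].
There the 2×2 minor on rows j ∈ {0, 1}, columns (i,k) ∈ {(0,0), (0,1)} is det [[-36, 18], [-12, -6]] = 432 ≠ 0, so this unfolding has rank ≥ 2; CP rank is at least every unfolding rank, so rank(T) ≥ 2. (Flattening ranks never certify an upper bound on CP rank; for that we must actually write T with 2 rank-1 terms.)
Upper bound — finding two terms. Write S_k = T[:,:,k] for the frontal slices: S₀ = [[-36, -12], [6, -18]], S₁ = [[18, -6], [-18, 6]].
If T = a₁ ⊗ b₁ ⊗ c₁ + a₂ ⊗ b₂ ⊗ c₂ then each S_k = c₁[k]·a₁b₁ᵀ + c₂[k]·a₂b₂ᵀ. S₀ and S₁ are linearly independent, so a₁b₁ᵀ and a₂b₂ᵀ must span the same plane of matrices: they are the rank-1 matrices of the form x·S₀ + y·S₁.
det(x·S₀ + y·S₁) is 720·x² − 720·xy = 720·(x − y)(x), vanishing at (x:y) = (1:1) and (0:1).
M₁ = S₀ + S₁ = [[-18, -18], [-12, -12]] = (-6)·[3, 2][1, 1]ᵀ and M₂ = S₁ = [[18, -6], [-18, 6]] = 6·[1, -1][3, -1]ᵀ, so take a₁ = [3, 2], b₁ = [1, 1], a₂ = [1, -1], b₂ = [3, -1].
Each slice is an integer combination of E₁ = a₁b₁ᵀ and E₂ = a₂b₂ᵀ: S₀ = −6·E₁ − 6·E₂, S₁ = 6·E₂; reading off coefficients, c₁ = [-6, 0] and c₂ = [-6, 6].
Hence T = [3, 2] ⊗ [1, 1] ⊗ [-6, 0] + [1, -1] ⊗ [3, -1] ⊗ [-6, 6], so rank(T) ≤ 2.
These bounds meet, so rank(T) = 2.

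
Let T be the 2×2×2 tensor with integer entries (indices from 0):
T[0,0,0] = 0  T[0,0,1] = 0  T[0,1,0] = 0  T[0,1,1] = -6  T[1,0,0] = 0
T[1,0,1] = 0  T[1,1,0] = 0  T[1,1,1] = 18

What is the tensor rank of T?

1

Lower bound: T ≠ 0 (e.g. T[0,1,1] = -6), so rank(T) ≥ 1.
Upper bound: the mode-1 fibre T[:,1,1] = [-6, 18] gives a = (1, -3) (primitive direction); the mode-2 fibre T[0,:,1] = [0, -6] gives b = (0, 1); then c[k] = T[0,1,k] / (a[0]·b[1]) = [0, -6] / 1 = (0, -6).
Expanding (1, -3) ⊗ (0, 1) ⊗ (0, -6) reproduces all 8 entries of T, so T = (1, -3) ⊗ (0, 1) ⊗ (0, -6) and rank(T) ≤ 1.
These bounds meet, so rank(T) = 1.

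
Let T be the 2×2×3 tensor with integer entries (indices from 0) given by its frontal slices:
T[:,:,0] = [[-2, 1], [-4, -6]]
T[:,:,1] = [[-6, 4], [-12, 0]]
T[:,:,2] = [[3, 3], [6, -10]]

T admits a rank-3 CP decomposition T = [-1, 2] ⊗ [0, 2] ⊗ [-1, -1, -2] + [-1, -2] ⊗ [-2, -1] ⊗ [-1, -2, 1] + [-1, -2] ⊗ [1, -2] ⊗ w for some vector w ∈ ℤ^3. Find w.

w = [0, 2, -1]

Subtract the known terms from T to get the rank-1 residual R = [-1, -2] ⊗ [1, -2] ⊗ w, so R[i,j,k] = a[i]·b[j]·w[k]. Pick indices with nonzero a[0]·b[0] = (-1)·(1) = -1. Only the fibre through (0,0,·) is needed: R[0,0,:] = T[0,0,:] − Σₗ aₗ[0]bₗ[0]cₗ = [-2, -6, 3] − (-1)·(0)·[-1, -1, -2] − (-1)·(-2)·[-1, -2, 1] = [0, -2, 1]. Then w[k] = R[0,0,k] / -1 for each k, giving w = [0, -2, 1] / -1 = [0, 2, -1].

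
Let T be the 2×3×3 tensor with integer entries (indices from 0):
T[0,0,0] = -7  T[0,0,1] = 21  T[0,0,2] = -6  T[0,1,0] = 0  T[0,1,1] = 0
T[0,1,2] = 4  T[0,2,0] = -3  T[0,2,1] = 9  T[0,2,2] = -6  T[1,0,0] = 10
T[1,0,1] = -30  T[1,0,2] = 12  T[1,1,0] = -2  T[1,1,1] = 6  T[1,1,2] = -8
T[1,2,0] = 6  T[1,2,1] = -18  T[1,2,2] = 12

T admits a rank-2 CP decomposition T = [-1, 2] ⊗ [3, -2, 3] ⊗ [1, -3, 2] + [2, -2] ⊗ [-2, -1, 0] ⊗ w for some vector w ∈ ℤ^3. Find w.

w = [1, -3, 0]

Subtract the known terms from T to get the rank-1 residual R = [2, -2] ⊗ [-2, -1, 0] ⊗ w, so R[i,j,k] = a[i]·b[j]·w[k]. Pick indices with nonzero a[0]·b[0] = (2)·(-2) = -4. Only the fibre through (0,0,·) is needed: R[0,0,:] = T[0,0,:] − Σₗ aₗ[0]bₗ[0]cₗ = [-7, 21, -6] − (-1)·(3)·[1, -3, 2] = [-4, 12, 0]. Then w[k] = R[0,0,k] / -4 for each k, giving w = [-4, 12, 0] / -4 = [1, -3, 0].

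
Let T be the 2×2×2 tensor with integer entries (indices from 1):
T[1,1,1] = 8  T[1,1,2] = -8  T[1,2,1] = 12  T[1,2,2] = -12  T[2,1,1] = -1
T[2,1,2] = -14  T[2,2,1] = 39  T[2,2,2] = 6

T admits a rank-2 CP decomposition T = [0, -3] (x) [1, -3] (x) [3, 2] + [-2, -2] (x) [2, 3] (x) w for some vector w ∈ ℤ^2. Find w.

Subtract the known terms from T to get the rank-1 residual R = [-2, -2] (x) [2, 3] (x) w, so R[i,j,k] = a[i]·b[j]·w[k]. Pick indices with nonzero a[1]·b[1] = (-2)·(2) = -4. Only the fibre through (1,1,·) is needed: R[1,1,:] = T[1,1,:] − Σₗ aₗ[1]bₗ[1]cₗ = [8, -8] − (0)·(1)·[3, 2] = [8, -8]. Then w[k] = R[1,1,k] / -4 for each k, giving w = [8, -8] / -4 = [-2, 2].

w = [-2, 2]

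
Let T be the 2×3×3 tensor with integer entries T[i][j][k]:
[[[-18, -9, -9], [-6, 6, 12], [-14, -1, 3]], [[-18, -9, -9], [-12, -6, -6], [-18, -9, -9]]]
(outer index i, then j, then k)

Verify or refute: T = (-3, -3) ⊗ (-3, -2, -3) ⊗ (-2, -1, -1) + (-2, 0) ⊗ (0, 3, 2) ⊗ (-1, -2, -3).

Yes

Reconstruct entrywise from the claimed factors. For example, T[1,1,0] = -12 and Σₗ aₗ[1]bₗ[1]cₗ[0] = (-3)·(-2)·(-2) + (0)·(3)·(-1) = -12; checking all 18 entries, every one matches. The claim holds.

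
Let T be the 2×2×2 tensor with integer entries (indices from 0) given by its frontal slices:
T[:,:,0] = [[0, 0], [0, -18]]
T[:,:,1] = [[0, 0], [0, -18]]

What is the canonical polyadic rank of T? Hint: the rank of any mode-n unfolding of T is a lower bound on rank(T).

Lower bound: T ≠ 0 (e.g. T[1,1,0] = -18), so rank(T) ≥ 1.
Upper bound: if T = a ⊗ b ⊗ c then every fibre of T is a multiple of the corresponding factor, so read the factors off the fibres through the nonzero entry T[1,1,0] = -18.
The mode-1 fibre T[:,1,0] = [0, -18] gives a = [0, 1] (primitive direction); the mode-2 fibre T[1,:,0] = [0, -18] gives b = [0, 1]; then c[k] = T[1,1,k] / (a[1]·b[1]) = [-18, -18] / 1 = [-18, -18].
Expanding [0, 1] ⊗ [0, 1] ⊗ [-18, -18] reproduces all 8 entries of T, so T = [0, 1] ⊗ [0, 1] ⊗ [-18, -18] and rank(T) ≤ 1.
These bounds meet, so rank(T) = 1.

1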